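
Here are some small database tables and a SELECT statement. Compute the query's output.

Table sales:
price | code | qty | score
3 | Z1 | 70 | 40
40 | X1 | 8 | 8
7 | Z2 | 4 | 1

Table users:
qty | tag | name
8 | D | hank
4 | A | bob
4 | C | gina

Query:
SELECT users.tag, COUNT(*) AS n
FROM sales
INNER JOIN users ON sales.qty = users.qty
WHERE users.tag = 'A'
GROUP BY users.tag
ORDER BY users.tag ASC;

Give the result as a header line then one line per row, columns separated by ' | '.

After JOIN users (3 rows):
sales.price | sales.code | sales.qty | sales.score | users.qty | users.tag | users.name
40 | X1 | 8 | 8 | 8 | D | hank
7 | Z2 | 4 | 1 | 4 | A | bob
7 | Z2 | 4 | 1 | 4 | C | gina
After WHERE (1 rows):
sales.price | sales.code | sales.qty | sales.score | users.qty | users.tag | users.name
7 | Z2 | 4 | 1 | 4 | A | bob
After GROUP BY (1 rows):
users.tag | n
A | 1
After ORDER BY (1 rows):
users.tag | n
A | 1

== RESULT ==
users.tag | n
A | 1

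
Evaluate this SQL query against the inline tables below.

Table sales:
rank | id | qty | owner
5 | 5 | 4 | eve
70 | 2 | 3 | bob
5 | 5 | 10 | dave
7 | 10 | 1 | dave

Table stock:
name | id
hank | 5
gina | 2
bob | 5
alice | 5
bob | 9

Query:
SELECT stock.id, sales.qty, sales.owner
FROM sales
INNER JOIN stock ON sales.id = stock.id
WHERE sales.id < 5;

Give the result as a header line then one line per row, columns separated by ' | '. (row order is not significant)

After JOIN stock (7 rows):
sales.rank | sales.id | sales.qty | sales.owner | stock.name | stock.id
5 | 5 | 4 | eve | hank | 5
5 | 5 | 4 | eve | bob | 5
5 | 5 | 4 | eve | alice | 5
70 | 2 | 3 | bob | gina | 2
5 | 5 | 10 | dave | hank | 5
5 | 5 | 10 | dave | bob | 5
5 | 5 | 10 | dave | alice | 5
After WHERE (1 rows):
sales.rank | sales.id | sales.qty | sales.owner | stock.name | stock.id
70 | 2 | 3 | bob | gina | 2
After SELECT (1 rows):
stock.id | sales.qty | sales.owner
2 | 3 | bob

== RESULT ==
stock.id | sales.qty | sales.owner
2 | 3 | bob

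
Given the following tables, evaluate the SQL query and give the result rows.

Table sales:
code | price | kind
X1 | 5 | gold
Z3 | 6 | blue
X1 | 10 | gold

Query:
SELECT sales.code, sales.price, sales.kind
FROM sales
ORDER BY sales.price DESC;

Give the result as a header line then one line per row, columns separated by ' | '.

== RESULT ==
sales.code | sales.price | sales.kind
X1 | 10 | gold
Z3 | 6 | blue
X1 | 5 | gold

Derivation:
After SELECT (3 rows):
sales.code | sales.price | sales.kind
X1 | 5 | gold
Z3 | 6 | blue
X1 | 10 | gold
After ORDER BY (3 rows):
sales.code | sales.price | sales.kind
X1 | 10 | gold
Z3 | 6 | blue
X1 | 5 | gold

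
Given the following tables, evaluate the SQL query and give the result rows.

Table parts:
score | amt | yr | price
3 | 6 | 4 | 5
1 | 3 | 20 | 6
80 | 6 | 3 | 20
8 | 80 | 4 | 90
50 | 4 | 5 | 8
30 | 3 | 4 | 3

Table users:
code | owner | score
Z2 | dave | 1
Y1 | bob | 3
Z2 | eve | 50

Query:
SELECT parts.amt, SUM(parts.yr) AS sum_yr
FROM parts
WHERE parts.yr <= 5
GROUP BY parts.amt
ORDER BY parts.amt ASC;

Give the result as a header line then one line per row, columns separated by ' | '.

== RESULT ==
parts.amt | sum_yr
3 | 4
4 | 5
6 | 7
80 | 4

Derivation:
After WHERE (5 rows):
parts.score | parts.amt | parts.yr | parts.price
3 | 6 | 4 | 5
80 | 6 | 3 | 20
8 | 80 | 4 | 90
50 | 4 | 5 | 8
30 | 3 | 4 | 3
After GROUP BY (4 rows):
parts.amt | sum_yr
6 | 7
80 | 4
4 | 5
3 | 4
After ORDER BY (4 rows):
parts.amt | sum_yr
3 | 4
4 | 5
6 | 7
80 | 4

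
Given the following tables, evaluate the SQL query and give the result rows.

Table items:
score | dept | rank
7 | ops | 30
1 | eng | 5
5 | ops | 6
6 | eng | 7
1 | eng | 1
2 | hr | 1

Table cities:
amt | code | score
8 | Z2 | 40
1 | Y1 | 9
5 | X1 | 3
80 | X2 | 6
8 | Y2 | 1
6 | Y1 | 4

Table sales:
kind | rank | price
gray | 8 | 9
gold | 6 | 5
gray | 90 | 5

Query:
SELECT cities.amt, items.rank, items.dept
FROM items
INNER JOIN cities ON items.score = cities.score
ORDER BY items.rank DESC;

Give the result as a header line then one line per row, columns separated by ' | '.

== RESULT ==
cities.amt | items.rank | items.dept
80 | 7 | eng
8 | 5 | eng
8 | 1 | eng

Derivation:
After JOIN cities (3 rows):
items.score | items.dept | items.rank | cities.amt | cities.code | cities.score
1 | eng | 5 | 8 | Y2 | 1
6 | eng | 7 | 80 | X2 | 6
1 | eng | 1 | 8 | Y2 | 1
After SELECT (3 rows):
cities.amt | items.rank | items.dept
8 | 5 | eng
80 | 7 | eng
8 | 1 | eng
After ORDER BY (3 rows):
cities.amt | items.rank | items.dept
80 | 7 | eng
8 | 5 | eng
8 | 1 | eng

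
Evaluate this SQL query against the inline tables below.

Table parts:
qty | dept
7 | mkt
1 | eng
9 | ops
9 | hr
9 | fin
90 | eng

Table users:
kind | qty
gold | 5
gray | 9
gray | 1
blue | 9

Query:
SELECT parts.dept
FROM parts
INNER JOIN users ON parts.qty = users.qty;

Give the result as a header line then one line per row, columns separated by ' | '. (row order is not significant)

After JOIN users (7 rows):
parts.qty | parts.dept | users.kind | users.qty
1 | eng | gray | 1
9 | ops | gray | 9
9 | ops | blue | 9
9 | hr | gray | 9
9 | hr | blue | 9
9 | fin | gray | 9
9 | fin | blue | 9
After SELECT (7 rows):
parts.dept
eng
ops
ops
hr
hr
fin
fin

== RESULT ==
parts.dept
eng
ops
ops
hr
hr
fin
fin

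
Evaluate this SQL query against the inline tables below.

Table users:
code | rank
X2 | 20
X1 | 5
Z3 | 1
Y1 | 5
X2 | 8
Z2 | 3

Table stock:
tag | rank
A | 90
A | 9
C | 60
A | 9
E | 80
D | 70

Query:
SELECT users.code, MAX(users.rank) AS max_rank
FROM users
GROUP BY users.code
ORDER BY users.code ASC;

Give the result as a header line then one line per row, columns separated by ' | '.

== RESULT ==
users.code | max_rank
X1 | 5
X2 | 20
Y1 | 5
Z2 | 3
Z3 | 1

Derivation:
After GROUP BY (5 rows):
users.code | max_rank
X2 | 20
X1 | 5
Z3 | 1
Y1 | 5
Z2 | 3
After ORDER BY (5 rows):
users.code | max_rank
X1 | 5
X2 | 20
Y1 | 5
Z2 | 3
Z3 | 1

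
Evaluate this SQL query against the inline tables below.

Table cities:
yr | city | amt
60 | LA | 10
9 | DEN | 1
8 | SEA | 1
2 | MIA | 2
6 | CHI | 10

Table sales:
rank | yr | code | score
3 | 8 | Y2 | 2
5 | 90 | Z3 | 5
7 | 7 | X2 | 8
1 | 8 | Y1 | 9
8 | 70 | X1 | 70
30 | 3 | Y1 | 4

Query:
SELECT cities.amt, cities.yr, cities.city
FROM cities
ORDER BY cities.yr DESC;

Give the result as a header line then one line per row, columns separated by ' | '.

== RESULT ==
cities.amt | cities.yr | cities.city
10 | 60 | LA
1 | 9 | DEN
1 | 8 | SEA
10 | 6 | CHI
2 | 2 | MIA

Derivation:
After SELECT (5 rows):
cities.amt | cities.yr | cities.city
10 | 60 | LA
1 | 9 | DEN
1 | 8 | SEA
2 | 2 | MIA
10 | 6 | CHI
After ORDER BY (5 rows):
cities.amt | cities.yr | cities.city
10 | 60 | LA
1 | 9 | DEN
1 | 8 | SEA
10 | 6 | CHI
2 | 2 | MIA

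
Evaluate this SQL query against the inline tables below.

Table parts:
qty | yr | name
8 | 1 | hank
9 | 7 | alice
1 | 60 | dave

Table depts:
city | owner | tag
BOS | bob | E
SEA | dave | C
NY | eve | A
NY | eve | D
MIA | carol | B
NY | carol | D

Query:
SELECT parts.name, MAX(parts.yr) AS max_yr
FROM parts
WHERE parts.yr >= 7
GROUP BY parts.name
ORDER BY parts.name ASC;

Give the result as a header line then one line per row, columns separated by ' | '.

After WHERE (2 rows):
parts.qty | parts.yr | parts.name
9 | 7 | alice
1 | 60 | dave
After GROUP BY (2 rows):
parts.name | max_yr
alice | 7
dave | 60
After ORDER BY (2 rows):
parts.name | max_yr
alice | 7
dave | 60

== RESULT ==
parts.name | max_yr
alice | 7
dave | 60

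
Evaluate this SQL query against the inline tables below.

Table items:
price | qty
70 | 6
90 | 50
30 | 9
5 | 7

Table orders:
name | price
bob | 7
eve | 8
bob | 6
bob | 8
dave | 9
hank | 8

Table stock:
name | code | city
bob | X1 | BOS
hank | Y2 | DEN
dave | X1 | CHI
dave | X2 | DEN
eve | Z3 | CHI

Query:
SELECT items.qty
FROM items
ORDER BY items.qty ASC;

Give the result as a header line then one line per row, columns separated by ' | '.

== RESULT ==
items.qty
6
7
9
50

Derivation:
After SELECT (4 rows):
items.qty
6
50
9
7
After ORDER BY (4 rows):
items.qty
6
7
9
50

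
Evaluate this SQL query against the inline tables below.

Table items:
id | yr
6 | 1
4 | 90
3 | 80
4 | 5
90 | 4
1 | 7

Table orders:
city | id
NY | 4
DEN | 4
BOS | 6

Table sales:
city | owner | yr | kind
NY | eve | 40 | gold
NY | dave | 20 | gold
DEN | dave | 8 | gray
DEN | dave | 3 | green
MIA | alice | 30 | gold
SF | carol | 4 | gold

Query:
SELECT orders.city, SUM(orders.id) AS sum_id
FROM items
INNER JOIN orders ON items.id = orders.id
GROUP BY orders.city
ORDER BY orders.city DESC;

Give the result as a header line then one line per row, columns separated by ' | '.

== RESULT ==
orders.city | sum_id
NY | 8
DEN | 8
BOS | 6

Derivation:
After JOIN orders (5 rows):
items.id | items.yr | orders.city | orders.id
6 | 1 | BOS | 6
4 | 90 | NY | 4
4 | 90 | DEN | 4
4 | 5 | NY | 4
4 | 5 | DEN | 4
After GROUP BY (3 rows):
orders.city | sum_id
BOS | 6
NY | 8
DEN | 8
After ORDER BY (3 rows):
orders.city | sum_id
NY | 8
DEN | 8
BOS | 6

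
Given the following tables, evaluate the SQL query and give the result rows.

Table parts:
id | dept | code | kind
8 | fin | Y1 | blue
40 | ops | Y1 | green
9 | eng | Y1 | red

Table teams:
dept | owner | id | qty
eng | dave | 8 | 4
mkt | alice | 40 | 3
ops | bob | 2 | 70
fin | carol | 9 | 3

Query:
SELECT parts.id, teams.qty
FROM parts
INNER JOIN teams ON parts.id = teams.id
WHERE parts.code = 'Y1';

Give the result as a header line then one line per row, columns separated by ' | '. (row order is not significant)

== RESULT ==
parts.id | teams.qty
8 | 4
40 | 3
9 | 3

Derivation:
After JOIN teams (3 rows):
parts.id | parts.dept | parts.code | parts.kind | teams.dept | teams.owner | teams.id | teams.qty
8 | fin | Y1 | blue | eng | dave | 8 | 4
40 | ops | Y1 | green | mkt | alice | 40 | 3
9 | eng | Y1 | red | fin | carol | 9 | 3
After WHERE (3 rows):
parts.id | parts.dept | parts.code | parts.kind | teams.dept | teams.owner | teams.id | teams.qty
8 | fin | Y1 | blue | eng | dave | 8 | 4
40 | ops | Y1 | green | mkt | alice | 40 | 3
9 | eng | Y1 | red | fin | carol | 9 | 3
After SELECT (3 rows):
parts.id | teams.qty
8 | 4
40 | 3
9 | 3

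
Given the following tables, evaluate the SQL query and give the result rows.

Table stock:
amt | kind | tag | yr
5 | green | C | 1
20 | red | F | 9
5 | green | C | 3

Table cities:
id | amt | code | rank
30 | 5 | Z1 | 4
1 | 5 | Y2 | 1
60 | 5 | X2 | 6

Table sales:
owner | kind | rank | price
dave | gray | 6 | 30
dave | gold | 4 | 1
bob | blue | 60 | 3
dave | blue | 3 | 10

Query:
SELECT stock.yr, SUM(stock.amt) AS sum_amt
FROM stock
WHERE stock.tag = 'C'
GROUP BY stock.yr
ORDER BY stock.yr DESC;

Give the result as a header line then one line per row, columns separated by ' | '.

After WHERE (2 rows):
stock.amt | stock.kind | stock.tag | stock.yr
5 | green | C | 1
5 | green | C | 3
After GROUP BY (2 rows):
stock.yr | sum_amt
1 | 5
3 | 5
After ORDER BY (2 rows):
stock.yr | sum_amt
3 | 5
1 | 5

== RESULT ==
stock.yr | sum_amt
3 | 5
1 | 5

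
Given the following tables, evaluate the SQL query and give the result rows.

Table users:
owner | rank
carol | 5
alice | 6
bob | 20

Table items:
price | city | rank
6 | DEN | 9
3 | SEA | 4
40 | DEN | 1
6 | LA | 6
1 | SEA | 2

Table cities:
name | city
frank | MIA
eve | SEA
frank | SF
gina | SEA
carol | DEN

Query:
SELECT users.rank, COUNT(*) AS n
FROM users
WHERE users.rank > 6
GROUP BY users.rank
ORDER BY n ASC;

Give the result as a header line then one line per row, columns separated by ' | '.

After WHERE (1 rows):
users.owner | users.rank
bob | 20
After GROUP BY (1 rows):
users.rank | n
20 | 1
After ORDER BY (1 rows):
users.rank | n
20 | 1

== RESULT ==
users.rank | n
20 | 1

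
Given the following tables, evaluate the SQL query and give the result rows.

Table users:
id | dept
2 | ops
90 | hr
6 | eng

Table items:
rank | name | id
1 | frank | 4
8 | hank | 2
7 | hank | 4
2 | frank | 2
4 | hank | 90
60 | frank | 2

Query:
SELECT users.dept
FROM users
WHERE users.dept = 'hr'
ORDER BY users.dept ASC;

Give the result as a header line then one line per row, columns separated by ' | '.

== RESULT ==
users.dept
hr

Derivation:
After WHERE (1 rows):
users.id | users.dept
90 | hr
After SELECT (1 rows):
users.dept
hr
After ORDER BY (1 rows):
users.dept
hr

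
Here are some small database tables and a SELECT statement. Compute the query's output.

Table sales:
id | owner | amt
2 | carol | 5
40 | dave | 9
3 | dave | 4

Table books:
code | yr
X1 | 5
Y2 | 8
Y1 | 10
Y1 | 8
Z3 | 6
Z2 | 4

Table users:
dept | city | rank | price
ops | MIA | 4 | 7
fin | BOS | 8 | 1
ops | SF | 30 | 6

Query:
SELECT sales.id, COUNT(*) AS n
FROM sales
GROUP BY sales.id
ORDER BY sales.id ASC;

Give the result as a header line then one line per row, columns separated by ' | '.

After GROUP BY (3 rows):
sales.id | n
2 | 1
40 | 1
3 | 1
After ORDER BY (3 rows):
sales.id | n
2 | 1
3 | 1
40 | 1

== RESULT ==
sales.id | n
2 | 1
3 | 1
40 | 1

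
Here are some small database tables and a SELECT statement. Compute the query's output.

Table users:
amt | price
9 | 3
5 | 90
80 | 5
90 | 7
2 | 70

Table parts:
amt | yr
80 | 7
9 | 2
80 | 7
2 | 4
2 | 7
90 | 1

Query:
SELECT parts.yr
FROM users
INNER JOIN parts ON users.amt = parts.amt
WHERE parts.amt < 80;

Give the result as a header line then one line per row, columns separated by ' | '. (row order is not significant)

After JOIN parts (6 rows):
users.amt | users.price | parts.amt | parts.yr
9 | 3 | 9 | 2
80 | 5 | 80 | 7
80 | 5 | 80 | 7
90 | 7 | 90 | 1
2 | 70 | 2 | 4
2 | 70 | 2 | 7
After WHERE (3 rows):
users.amt | users.price | parts.amt | parts.yr
9 | 3 | 9 | 2
2 | 70 | 2 | 4
2 | 70 | 2 | 7
After SELECT (3 rows):
parts.yr
2
4
7

== RESULT ==
parts.yr
2
4
7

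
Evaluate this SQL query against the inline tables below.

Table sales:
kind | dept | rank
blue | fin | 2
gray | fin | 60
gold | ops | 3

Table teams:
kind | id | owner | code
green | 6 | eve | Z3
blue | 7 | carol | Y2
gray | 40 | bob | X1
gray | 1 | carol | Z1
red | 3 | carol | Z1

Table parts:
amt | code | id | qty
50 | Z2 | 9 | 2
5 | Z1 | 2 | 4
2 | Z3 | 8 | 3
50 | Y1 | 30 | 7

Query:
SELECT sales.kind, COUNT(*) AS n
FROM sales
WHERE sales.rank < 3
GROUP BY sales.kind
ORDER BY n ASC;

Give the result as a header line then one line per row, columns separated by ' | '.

After WHERE (1 rows):
sales.kind | sales.dept | sales.rank
blue | fin | 2
After GROUP BY (1 rows):
sales.kind | n
blue | 1
After ORDER BY (1 rows):
sales.kind | n
blue | 1

== RESULT ==
sales.kind | n
blue | 1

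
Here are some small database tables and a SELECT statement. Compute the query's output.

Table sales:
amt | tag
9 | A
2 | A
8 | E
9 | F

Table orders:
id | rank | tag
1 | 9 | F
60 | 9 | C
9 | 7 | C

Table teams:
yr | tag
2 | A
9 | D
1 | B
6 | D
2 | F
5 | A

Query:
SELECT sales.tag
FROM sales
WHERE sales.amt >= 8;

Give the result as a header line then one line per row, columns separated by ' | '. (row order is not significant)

After WHERE (3 rows):
sales.amt | sales.tag
9 | A
8 | E
9 | F
After SELECT (3 rows):
sales.tag
A
E
F

== RESULT ==
sales.tag
A
E
F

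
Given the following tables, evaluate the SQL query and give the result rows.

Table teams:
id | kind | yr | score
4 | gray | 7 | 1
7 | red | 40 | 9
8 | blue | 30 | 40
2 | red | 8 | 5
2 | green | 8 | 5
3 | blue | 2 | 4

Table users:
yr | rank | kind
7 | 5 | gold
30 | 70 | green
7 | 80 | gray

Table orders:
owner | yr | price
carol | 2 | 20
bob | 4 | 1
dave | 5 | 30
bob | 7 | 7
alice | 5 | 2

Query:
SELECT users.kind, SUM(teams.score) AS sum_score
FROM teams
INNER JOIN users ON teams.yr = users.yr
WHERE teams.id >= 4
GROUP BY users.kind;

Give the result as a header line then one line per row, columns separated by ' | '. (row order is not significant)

After JOIN users (3 rows):
teams.id | teams.kind | teams.yr | teams.score | users.yr | users.rank | users.kind
4 | gray | 7 | 1 | 7 | 5 | gold
4 | gray | 7 | 1 | 7 | 80 | gray
8 | blue | 30 | 40 | 30 | 70 | green
After WHERE (3 rows):
teams.id | teams.kind | teams.yr | teams.score | users.yr | users.rank | users.kind
4 | gray | 7 | 1 | 7 | 5 | gold
4 | gray | 7 | 1 | 7 | 80 | gray
8 | blue | 30 | 40 | 30 | 70 | green
After GROUP BY (3 rows):
users.kind | sum_score
gold | 1
gray | 1
green | 40

== RESULT ==
users.kind | sum_score
gold | 1
gray | 1
green | 40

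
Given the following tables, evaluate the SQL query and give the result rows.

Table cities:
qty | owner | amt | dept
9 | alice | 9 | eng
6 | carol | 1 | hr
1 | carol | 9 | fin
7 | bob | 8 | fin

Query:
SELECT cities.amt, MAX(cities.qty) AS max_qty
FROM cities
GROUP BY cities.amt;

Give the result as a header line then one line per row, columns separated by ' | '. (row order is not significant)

After GROUP BY (3 rows):
cities.amt | max_qty
9 | 9
1 | 6
8 | 7

== RESULT ==
cities.amt | max_qty
9 | 9
1 | 6
8 | 7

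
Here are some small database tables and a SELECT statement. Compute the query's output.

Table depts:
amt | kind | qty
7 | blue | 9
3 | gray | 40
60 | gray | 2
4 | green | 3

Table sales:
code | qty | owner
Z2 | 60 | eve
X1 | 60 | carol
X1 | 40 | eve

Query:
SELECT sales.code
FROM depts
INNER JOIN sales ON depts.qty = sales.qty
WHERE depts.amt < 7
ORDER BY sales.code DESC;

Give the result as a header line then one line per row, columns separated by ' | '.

After JOIN sales (1 rows):
depts.amt | depts.kind | depts.qty | sales.code | sales.qty | sales.owner
3 | gray | 40 | X1 | 40 | eve
After WHERE (1 rows):
depts.amt | depts.kind | depts.qty | sales.code | sales.qty | sales.owner
3 | gray | 40 | X1 | 40 | eve
After SELECT (1 rows):
sales.code
X1
After ORDER BY (1 rows):
sales.code
X1

== RESULT ==
sales.code
X1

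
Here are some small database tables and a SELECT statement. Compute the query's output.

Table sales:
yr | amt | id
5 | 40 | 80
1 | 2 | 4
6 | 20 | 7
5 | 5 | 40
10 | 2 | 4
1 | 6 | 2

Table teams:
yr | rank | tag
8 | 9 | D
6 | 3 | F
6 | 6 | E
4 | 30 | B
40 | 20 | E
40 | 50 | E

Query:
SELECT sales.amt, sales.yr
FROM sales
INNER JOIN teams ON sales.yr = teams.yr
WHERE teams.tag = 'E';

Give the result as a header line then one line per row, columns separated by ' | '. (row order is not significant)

== RESULT ==
sales.amt | sales.yr
20 | 6

Derivation:
After JOIN teams (2 rows):
sales.yr | sales.amt | sales.id | teams.yr | teams.rank | teams.tag
6 | 20 | 7 | 6 | 3 | F
6 | 20 | 7 | 6 | 6 | E
After WHERE (1 rows):
sales.yr | sales.amt | sales.id | teams.yr | teams.rank | teams.tag
6 | 20 | 7 | 6 | 6 | E
After SELECT (1 rows):
sales.amt | sales.yr
20 | 6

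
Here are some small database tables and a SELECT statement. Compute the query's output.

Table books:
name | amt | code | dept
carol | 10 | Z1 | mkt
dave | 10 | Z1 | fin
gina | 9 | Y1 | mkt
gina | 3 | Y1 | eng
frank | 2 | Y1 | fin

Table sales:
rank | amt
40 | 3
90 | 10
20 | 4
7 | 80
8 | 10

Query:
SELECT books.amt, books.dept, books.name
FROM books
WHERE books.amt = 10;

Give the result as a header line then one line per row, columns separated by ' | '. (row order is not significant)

== RESULT ==
books.amt | books.dept | books.name
10 | mkt | carol
10 | fin | dave

Derivation:
After WHERE (2 rows):
books.name | books.amt | books.code | books.dept
carol | 10 | Z1 | mkt
dave | 10 | Z1 | fin
After SELECT (2 rows):
books.amt | books.dept | books.name
10 | mkt | carol
10 | fin | dave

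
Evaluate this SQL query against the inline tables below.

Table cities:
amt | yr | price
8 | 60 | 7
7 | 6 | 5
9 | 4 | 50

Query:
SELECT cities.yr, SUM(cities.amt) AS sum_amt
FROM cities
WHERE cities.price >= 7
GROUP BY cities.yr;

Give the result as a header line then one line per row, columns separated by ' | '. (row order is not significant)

== RESULT ==
cities.yr | sum_amt
60 | 8
4 | 9

Derivation:
After WHERE (2 rows):
cities.amt | cities.yr | cities.price
8 | 60 | 7
9 | 4 | 50
After GROUP BY (2 rows):
cities.yr | sum_amt
60 | 8
4 | 9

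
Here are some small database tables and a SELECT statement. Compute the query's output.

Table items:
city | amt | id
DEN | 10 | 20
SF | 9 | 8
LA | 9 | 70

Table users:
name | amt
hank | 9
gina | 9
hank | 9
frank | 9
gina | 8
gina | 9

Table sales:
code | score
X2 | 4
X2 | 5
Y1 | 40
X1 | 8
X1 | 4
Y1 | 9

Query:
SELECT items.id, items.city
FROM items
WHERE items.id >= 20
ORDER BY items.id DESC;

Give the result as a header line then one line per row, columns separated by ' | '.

== RESULT ==
items.id | items.city
70 | LA
20 | DEN

Derivation:
After WHERE (2 rows):
items.city | items.amt | items.id
DEN | 10 | 20
LA | 9 | 70
After SELECT (2 rows):
items.id | items.city
20 | DEN
70 | LA
After ORDER BY (2 rows):
items.id | items.city
70 | LA
20 | DEN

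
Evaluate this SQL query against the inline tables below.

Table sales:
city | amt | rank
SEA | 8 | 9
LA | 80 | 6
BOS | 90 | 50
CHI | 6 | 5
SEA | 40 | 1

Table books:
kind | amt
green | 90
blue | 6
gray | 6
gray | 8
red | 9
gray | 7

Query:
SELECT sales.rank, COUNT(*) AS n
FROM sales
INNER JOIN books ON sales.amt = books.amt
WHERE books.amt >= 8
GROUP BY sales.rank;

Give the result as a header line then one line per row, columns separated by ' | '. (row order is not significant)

After JOIN books (4 rows):
sales.city | sales.amt | sales.rank | books.kind | books.amt
SEA | 8 | 9 | gray | 8
BOS | 90 | 50 | green | 90
CHI | 6 | 5 | blue | 6
CHI | 6 | 5 | gray | 6
After WHERE (2 rows):
sales.city | sales.amt | sales.rank | books.kind | books.amt
SEA | 8 | 9 | gray | 8
BOS | 90 | 50 | green | 90
After GROUP BY (2 rows):
sales.rank | n
9 | 1
50 | 1

== RESULT ==
sales.rank | n
9 | 1
50 | 1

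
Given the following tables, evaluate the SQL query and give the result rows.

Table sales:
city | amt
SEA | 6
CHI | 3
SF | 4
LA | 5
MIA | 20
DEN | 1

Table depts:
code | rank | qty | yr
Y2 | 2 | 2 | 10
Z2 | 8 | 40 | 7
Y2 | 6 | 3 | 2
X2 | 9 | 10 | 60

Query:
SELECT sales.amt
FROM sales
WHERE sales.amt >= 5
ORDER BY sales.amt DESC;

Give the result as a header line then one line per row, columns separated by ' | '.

After WHERE (3 rows):
sales.city | sales.amt
SEA | 6
LA | 5
MIA | 20
After SELECT (3 rows):
sales.amt
6
5
20
After ORDER BY (3 rows):
sales.amt
20
6
5

== RESULT ==
sales.amt
20
6
5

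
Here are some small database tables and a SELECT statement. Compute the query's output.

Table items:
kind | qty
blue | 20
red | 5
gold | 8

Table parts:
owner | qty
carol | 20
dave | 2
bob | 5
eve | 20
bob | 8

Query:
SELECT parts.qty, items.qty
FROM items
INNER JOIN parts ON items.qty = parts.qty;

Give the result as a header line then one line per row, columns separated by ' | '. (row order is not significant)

After JOIN parts (4 rows):
items.kind | items.qty | parts.owner | parts.qty
blue | 20 | carol | 20
blue | 20 | eve | 20
red | 5 | bob | 5
gold | 8 | bob | 8
After SELECT (4 rows):
parts.qty | items.qty
20 | 20
20 | 20
5 | 5
8 | 8

== RESULT ==
parts.qty | items.qty
20 | 20
20 | 20
5 | 5
8 | 8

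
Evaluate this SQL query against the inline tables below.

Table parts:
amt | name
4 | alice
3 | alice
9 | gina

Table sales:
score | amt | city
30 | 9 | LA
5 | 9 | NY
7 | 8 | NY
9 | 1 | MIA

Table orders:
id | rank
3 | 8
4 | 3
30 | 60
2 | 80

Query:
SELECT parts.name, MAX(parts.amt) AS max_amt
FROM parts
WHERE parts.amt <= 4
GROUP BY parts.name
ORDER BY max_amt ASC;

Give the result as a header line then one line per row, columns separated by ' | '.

== RESULT ==
parts.name | max_amt
alice | 4

Derivation:
After WHERE (2 rows):
parts.amt | parts.name
4 | alice
3 | alice
After GROUP BY (1 rows):
parts.name | max_amt
alice | 4
After ORDER BY (1 rows):
parts.name | max_amt
alice | 4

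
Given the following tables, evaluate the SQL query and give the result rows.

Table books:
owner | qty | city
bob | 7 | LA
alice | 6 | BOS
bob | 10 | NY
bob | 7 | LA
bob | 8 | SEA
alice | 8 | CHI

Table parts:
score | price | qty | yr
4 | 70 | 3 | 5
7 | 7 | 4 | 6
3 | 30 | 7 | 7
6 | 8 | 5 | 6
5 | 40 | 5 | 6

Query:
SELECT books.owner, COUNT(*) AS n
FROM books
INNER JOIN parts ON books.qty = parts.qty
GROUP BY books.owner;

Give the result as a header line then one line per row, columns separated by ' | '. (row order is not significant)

== RESULT ==
books.owner | n
bob | 2

Derivation:
After JOIN parts (2 rows):
books.owner | books.qty | books.city | parts.score | parts.price | parts.qty | parts.yr
bob | 7 | LA | 3 | 30 | 7 | 7
bob | 7 | LA | 3 | 30 | 7 | 7
After GROUP BY (1 rows):
books.owner | n
bob | 2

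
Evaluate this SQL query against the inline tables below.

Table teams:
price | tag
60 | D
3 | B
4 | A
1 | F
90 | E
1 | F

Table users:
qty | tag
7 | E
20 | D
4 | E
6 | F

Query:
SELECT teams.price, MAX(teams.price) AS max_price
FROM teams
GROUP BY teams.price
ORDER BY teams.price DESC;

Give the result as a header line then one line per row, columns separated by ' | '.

== RESULT ==
teams.price | max_price
90 | 90
60 | 60
4 | 4
3 | 3
1 | 1

Derivation:
After GROUP BY (5 rows):
teams.price | max_price
60 | 60
3 | 3
4 | 4
1 | 1
90 | 90
After ORDER BY (5 rows):
teams.price | max_price
90 | 90
60 | 60
4 | 4
3 | 3
1 | 1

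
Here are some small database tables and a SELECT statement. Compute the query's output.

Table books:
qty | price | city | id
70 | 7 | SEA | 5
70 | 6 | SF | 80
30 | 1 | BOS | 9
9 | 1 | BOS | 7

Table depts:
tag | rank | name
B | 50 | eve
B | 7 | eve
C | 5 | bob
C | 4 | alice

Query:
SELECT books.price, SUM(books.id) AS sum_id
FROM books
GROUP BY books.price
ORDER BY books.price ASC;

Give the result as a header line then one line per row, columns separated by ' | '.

== RESULT ==
books.price | sum_id
1 | 16
6 | 80
7 | 5

Derivation:
After GROUP BY (3 rows):
books.price | sum_id
7 | 5
6 | 80
1 | 16
After ORDER BY (3 rows):
books.price | sum_id
1 | 16
6 | 80
7 | 5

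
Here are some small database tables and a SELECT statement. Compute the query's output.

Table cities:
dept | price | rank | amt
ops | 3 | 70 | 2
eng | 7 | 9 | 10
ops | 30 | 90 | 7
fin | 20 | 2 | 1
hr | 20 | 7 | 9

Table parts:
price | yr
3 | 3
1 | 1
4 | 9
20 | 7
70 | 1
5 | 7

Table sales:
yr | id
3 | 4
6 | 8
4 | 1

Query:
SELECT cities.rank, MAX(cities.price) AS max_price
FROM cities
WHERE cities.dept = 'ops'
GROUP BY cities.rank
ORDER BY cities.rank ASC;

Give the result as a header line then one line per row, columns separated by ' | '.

After WHERE (2 rows):
cities.dept | cities.price | cities.rank | cities.amt
ops | 3 | 70 | 2
ops | 30 | 90 | 7
After GROUP BY (2 rows):
cities.rank | max_price
70 | 3
90 | 30
After ORDER BY (2 rows):
cities.rank | max_price
70 | 3
90 | 30

== RESULT ==
cities.rank | max_price
70 | 3
90 | 30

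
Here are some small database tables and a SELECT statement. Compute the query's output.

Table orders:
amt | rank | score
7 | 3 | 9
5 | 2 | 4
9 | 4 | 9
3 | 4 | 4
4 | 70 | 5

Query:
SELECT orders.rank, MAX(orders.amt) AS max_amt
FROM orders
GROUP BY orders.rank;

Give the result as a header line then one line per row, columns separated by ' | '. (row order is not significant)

After GROUP BY (4 rows):
orders.rank | max_amt
3 | 7
2 | 5
4 | 9
70 | 4

== RESULT ==
orders.rank | max_amt
3 | 7
2 | 5
4 | 9
70 | 4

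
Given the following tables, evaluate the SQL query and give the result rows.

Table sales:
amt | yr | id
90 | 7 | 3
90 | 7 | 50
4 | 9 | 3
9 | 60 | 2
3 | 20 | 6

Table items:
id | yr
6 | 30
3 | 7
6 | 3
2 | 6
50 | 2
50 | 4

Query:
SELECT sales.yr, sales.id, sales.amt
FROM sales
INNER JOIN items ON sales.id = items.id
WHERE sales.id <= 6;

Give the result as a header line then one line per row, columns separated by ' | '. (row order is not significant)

== RESULT ==
sales.yr | sales.id | sales.amt
7 | 3 | 90
9 | 3 | 4
60 | 2 | 9
20 | 6 | 3
20 | 6 | 3

Derivation:
After JOIN items (7 rows):
sales.amt | sales.yr | sales.id | items.id | items.yr
90 | 7 | 3 | 3 | 7
90 | 7 | 50 | 50 | 2
90 | 7 | 50 | 50 | 4
4 | 9 | 3 | 3 | 7
9 | 60 | 2 | 2 | 6
3 | 20 | 6 | 6 | 30
3 | 20 | 6 | 6 | 3
After WHERE (5 rows):
sales.amt | sales.yr | sales.id | items.id | items.yr
90 | 7 | 3 | 3 | 7
4 | 9 | 3 | 3 | 7
9 | 60 | 2 | 2 | 6
3 | 20 | 6 | 6 | 30
3 | 20 | 6 | 6 | 3
After SELECT (5 rows):
sales.yr | sales.id | sales.amt
7 | 3 | 90
9 | 3 | 4
60 | 2 | 9
20 | 6 | 3
20 | 6 | 3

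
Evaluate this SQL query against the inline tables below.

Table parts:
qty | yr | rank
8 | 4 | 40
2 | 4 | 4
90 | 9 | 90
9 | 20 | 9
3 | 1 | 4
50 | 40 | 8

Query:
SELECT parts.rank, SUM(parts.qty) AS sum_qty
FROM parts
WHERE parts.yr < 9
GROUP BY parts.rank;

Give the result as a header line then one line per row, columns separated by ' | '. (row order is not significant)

== RESULT ==
parts.rank | sum_qty
40 | 8
4 | 5

Derivation:
After WHERE (3 rows):
parts.qty | parts.yr | parts.rank
8 | 4 | 40
2 | 4 | 4
3 | 1 | 4
After GROUP BY (2 rows):
parts.rank | sum_qty
40 | 8
4 | 5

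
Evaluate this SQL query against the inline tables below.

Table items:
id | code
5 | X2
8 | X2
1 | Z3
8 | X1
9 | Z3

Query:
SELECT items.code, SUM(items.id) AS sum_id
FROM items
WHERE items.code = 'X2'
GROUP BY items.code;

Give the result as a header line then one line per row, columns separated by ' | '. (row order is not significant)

== RESULT ==
items.code | sum_id
X2 | 13

Derivation:
After WHERE (2 rows):
items.id | items.code
5 | X2
8 | X2
After GROUP BY (1 rows):
items.code | sum_id
X2 | 13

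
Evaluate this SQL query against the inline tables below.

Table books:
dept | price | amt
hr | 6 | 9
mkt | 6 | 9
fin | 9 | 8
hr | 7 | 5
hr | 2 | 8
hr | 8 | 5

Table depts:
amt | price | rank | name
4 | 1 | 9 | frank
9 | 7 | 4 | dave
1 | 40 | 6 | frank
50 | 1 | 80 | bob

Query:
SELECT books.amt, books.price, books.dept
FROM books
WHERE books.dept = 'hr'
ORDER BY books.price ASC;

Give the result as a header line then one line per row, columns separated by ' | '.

== RESULT ==
books.amt | books.price | books.dept
8 | 2 | hr
9 | 6 | hr
5 | 7 | hr
5 | 8 | hr

Derivation:
After WHERE (4 rows):
books.dept | books.price | books.amt
hr | 6 | 9
hr | 7 | 5
hr | 2 | 8
hr | 8 | 5
After SELECT (4 rows):
books.amt | books.price | books.dept
9 | 6 | hr
5 | 7 | hr
8 | 2 | hr
5 | 8 | hr
After ORDER BY (4 rows):
books.amt | books.price | books.dept
8 | 2 | hr
9 | 6 | hr
5 | 7 | hr
5 | 8 | hr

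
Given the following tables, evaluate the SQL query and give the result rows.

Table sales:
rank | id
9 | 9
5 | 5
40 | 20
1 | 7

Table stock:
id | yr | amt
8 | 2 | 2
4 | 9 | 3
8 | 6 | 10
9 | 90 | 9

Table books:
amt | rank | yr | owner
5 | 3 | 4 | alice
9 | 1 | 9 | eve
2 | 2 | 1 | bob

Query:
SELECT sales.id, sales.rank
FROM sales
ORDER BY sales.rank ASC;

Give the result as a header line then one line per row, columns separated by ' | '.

== RESULT ==
sales.id | sales.rank
7 | 1
5 | 5
9 | 9
20 | 40

Derivation:
After SELECT (4 rows):
sales.id | sales.rank
9 | 9
5 | 5
20 | 40
7 | 1
After ORDER BY (4 rows):
sales.id | sales.rank
7 | 1
5 | 5
9 | 9
20 | 40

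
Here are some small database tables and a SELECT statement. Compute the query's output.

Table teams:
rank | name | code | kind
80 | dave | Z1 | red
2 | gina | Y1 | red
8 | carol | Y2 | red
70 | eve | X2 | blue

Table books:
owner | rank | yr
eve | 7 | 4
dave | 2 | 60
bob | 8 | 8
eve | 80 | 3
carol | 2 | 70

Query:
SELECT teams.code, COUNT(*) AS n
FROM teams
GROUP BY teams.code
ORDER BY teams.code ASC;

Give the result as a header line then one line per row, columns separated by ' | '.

After GROUP BY (4 rows):
teams.code | n
Z1 | 1
Y1 | 1
Y2 | 1
X2 | 1
After ORDER BY (4 rows):
teams.code | n
X2 | 1
Y1 | 1
Y2 | 1
Z1 | 1

== RESULT ==
teams.code | n
X2 | 1
Y1 | 1
Y2 | 1
Z1 | 1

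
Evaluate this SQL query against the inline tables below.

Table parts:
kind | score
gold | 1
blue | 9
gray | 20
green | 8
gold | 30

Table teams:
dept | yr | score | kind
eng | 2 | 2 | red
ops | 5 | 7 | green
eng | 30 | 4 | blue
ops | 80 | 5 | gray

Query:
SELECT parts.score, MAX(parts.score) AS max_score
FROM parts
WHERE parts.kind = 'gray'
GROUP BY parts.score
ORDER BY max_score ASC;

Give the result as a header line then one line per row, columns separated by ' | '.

After WHERE (1 rows):
parts.kind | parts.score
gray | 20
After GROUP BY (1 rows):
parts.score | max_score
20 | 20
After ORDER BY (1 rows):
parts.score | max_score
20 | 20

== RESULT ==
parts.score | max_score
20 | 20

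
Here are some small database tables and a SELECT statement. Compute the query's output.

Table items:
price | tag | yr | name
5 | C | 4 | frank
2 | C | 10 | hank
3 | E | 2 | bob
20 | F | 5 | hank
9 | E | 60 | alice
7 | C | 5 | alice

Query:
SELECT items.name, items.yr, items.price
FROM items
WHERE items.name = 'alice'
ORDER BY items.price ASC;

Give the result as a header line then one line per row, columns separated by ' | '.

After WHERE (2 rows):
items.price | items.tag | items.yr | items.name
9 | E | 60 | alice
7 | C | 5 | alice
After SELECT (2 rows):
items.name | items.yr | items.price
alice | 60 | 9
alice | 5 | 7
After ORDER BY (2 rows):
items.name | items.yr | items.price
alice | 5 | 7
alice | 60 | 9

== RESULT ==
items.name | items.yr | items.price
alice | 5 | 7
alice | 60 | 9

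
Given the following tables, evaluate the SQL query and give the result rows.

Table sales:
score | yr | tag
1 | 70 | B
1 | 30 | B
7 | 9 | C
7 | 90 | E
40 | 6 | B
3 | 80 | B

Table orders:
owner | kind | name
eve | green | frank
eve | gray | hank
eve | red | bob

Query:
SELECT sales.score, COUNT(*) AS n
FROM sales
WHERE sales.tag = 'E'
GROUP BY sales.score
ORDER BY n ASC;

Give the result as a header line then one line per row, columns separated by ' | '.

After WHERE (1 rows):
sales.score | sales.yr | sales.tag
7 | 90 | E
After GROUP BY (1 rows):
sales.score | n
7 | 1
After ORDER BY (1 rows):
sales.score | n
7 | 1

== RESULT ==
sales.score | n
7 | 1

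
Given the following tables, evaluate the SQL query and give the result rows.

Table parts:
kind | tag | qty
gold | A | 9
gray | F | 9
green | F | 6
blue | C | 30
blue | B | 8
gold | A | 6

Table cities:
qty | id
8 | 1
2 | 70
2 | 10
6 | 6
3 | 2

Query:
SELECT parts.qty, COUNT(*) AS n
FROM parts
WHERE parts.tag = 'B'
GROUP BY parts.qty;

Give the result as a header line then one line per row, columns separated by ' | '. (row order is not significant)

After WHERE (1 rows):
parts.kind | parts.tag | parts.qty
blue | B | 8
After GROUP BY (1 rows):
parts.qty | n
8 | 1

== RESULT ==
parts.qty | n
8 | 1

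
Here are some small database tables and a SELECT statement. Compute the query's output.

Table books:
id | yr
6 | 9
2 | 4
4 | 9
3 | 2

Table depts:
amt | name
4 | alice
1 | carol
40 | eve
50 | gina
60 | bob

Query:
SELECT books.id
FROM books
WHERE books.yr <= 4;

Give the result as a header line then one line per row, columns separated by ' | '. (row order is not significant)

== RESULT ==
books.id
2
3

Derivation:
After WHERE (2 rows):
books.id | books.yr
2 | 4
3 | 2
After SELECT (2 rows):
books.id
2
3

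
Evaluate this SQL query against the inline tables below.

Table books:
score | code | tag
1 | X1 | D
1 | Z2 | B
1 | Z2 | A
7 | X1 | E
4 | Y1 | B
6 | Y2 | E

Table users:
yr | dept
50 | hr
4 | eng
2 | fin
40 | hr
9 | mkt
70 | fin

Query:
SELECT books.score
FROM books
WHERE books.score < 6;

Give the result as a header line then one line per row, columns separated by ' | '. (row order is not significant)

After WHERE (4 rows):
books.score | books.code | books.tag
1 | X1 | D
1 | Z2 | B
1 | Z2 | A
4 | Y1 | B
After SELECT (4 rows):
books.score
1
1
1
4

== RESULT ==
books.score
1
1
1
4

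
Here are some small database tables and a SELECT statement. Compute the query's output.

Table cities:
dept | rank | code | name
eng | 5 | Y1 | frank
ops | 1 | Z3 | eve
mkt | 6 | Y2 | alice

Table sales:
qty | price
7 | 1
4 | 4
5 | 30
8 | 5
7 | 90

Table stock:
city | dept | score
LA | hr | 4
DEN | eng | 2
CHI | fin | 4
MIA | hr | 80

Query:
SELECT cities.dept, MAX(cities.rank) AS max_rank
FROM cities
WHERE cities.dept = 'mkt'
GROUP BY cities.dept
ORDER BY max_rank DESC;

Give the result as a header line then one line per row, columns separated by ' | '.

After WHERE (1 rows):
cities.dept | cities.rank | cities.code | cities.name
mkt | 6 | Y2 | alice
After GROUP BY (1 rows):
cities.dept | max_rank
mkt | 6
After ORDER BY (1 rows):
cities.dept | max_rank
mkt | 6

== RESULT ==
cities.dept | max_rank
mkt | 6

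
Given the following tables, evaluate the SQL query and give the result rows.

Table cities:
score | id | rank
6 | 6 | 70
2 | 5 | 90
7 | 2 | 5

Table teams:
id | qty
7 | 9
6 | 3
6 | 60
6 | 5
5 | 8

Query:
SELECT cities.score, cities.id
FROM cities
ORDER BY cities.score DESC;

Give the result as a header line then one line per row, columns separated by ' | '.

After SELECT (3 rows):
cities.score | cities.id
6 | 6
2 | 5
7 | 2
After ORDER BY (3 rows):
cities.score | cities.id
7 | 2
6 | 6
2 | 5

== RESULT ==
cities.score | cities.id
7 | 2
6 | 6
2 | 5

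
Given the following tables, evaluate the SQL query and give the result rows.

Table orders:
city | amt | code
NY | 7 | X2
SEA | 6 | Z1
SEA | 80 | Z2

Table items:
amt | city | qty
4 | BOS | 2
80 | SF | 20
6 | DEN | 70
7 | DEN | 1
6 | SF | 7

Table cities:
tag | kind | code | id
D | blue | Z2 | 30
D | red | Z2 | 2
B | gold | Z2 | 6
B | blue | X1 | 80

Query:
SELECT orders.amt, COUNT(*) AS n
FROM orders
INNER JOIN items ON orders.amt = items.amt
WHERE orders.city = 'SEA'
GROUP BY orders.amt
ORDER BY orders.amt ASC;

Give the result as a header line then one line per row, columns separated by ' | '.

After JOIN items (4 rows):
orders.city | orders.amt | orders.code | items.amt | items.city | items.qty
NY | 7 | X2 | 7 | DEN | 1
SEA | 6 | Z1 | 6 | DEN | 70
SEA | 6 | Z1 | 6 | SF | 7
SEA | 80 | Z2 | 80 | SF | 20
After WHERE (3 rows):
orders.city | orders.amt | orders.code | items.amt | items.city | items.qty
SEA | 6 | Z1 | 6 | DEN | 70
SEA | 6 | Z1 | 6 | SF | 7
SEA | 80 | Z2 | 80 | SF | 20
After GROUP BY (2 rows):
orders.amt | n
6 | 2
80 | 1
After ORDER BY (2 rows):
orders.amt | n
6 | 2
80 | 1

== RESULT ==
orders.amt | n
6 | 2
80 | 1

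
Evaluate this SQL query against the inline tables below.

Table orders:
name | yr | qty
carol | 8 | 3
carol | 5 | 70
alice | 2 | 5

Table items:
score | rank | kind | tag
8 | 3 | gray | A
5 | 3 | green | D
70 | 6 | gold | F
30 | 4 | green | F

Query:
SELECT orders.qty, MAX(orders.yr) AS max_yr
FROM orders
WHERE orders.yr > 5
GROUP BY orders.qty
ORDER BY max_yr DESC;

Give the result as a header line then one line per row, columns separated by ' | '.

== RESULT ==
orders.qty | max_yr
3 | 8

Derivation:
After WHERE (1 rows):
orders.name | orders.yr | orders.qty
carol | 8 | 3
After GROUP BY (1 rows):
orders.qty | max_yr
3 | 8
After ORDER BY (1 rows):
orders.qty | max_yr
3 | 8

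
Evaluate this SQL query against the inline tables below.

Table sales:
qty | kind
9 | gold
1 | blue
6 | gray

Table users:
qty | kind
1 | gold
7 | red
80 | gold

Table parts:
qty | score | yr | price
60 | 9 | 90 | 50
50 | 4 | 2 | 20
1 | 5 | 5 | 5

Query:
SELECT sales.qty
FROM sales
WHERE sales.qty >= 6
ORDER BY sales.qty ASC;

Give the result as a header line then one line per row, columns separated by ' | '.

== RESULT ==
sales.qty
6
9

Derivation:
After WHERE (2 rows):
sales.qty | sales.kind
9 | gold
6 | gray
After SELECT (2 rows):
sales.qty
9
6
After ORDER BY (2 rows):
sales.qty
6
9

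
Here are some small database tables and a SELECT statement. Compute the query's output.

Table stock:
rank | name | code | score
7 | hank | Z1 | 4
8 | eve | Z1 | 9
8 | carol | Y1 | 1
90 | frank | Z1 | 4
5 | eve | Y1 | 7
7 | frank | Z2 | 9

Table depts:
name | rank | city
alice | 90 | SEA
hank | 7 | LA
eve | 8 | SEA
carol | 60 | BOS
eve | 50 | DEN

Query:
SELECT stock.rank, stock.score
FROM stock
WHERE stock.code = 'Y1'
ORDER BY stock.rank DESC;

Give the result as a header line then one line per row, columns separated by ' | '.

== RESULT ==
stock.rank | stock.score
8 | 1
5 | 7

Derivation:
After WHERE (2 rows):
stock.rank | stock.name | stock.code | stock.score
8 | carol | Y1 | 1
5 | eve | Y1 | 7
After SELECT (2 rows):
stock.rank | stock.score
8 | 1
5 | 7
After ORDER BY (2 rows):
stock.rank | stock.score
8 | 1
5 | 7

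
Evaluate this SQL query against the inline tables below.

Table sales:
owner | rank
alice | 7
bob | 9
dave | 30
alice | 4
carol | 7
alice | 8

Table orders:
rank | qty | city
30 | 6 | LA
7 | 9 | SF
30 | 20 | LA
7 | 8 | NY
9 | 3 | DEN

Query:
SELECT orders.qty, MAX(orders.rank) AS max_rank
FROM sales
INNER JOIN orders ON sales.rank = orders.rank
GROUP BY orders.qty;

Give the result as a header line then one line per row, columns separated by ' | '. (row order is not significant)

After JOIN orders (7 rows):
sales.owner | sales.rank | orders.rank | orders.qty | orders.city
alice | 7 | 7 | 9 | SF
alice | 7 | 7 | 8 | NY
bob | 9 | 9 | 3 | DEN
dave | 30 | 30 | 6 | LA
dave | 30 | 30 | 20 | LA
carol | 7 | 7 | 9 | SF
carol | 7 | 7 | 8 | NY
After GROUP BY (5 rows):
orders.qty | max_rank
9 | 7
8 | 7
3 | 9
6 | 30
20 | 30

== RESULT ==
orders.qty | max_rank
9 | 7
8 | 7
3 | 9
6 | 30
20 | 30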